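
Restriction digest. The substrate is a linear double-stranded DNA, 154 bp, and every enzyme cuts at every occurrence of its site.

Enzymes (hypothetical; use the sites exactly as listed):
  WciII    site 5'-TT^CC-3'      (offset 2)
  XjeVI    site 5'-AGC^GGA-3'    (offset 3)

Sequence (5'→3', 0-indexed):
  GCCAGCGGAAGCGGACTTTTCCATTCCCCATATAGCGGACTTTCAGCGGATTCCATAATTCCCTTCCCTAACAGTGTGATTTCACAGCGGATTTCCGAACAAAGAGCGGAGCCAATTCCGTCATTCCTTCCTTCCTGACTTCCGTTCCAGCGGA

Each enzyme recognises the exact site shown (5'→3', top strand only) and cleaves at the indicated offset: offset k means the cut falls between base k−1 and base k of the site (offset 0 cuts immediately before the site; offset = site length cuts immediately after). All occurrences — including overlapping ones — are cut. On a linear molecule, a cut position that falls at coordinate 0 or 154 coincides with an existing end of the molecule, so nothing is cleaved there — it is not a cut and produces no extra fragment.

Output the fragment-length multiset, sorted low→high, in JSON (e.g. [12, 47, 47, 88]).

[3,4,4,5,5,5,5,5,6,6,6,8,8,8,8,10,11,11,13,23]

Site scan:
  WciII TTCC/2: at [18, 23, 50, 58, 63, 92, 115, 123, 127, 131, 139, 144] ⇒ [20, 25, 52, 60, 65, 94, 117, 125, 129, 133, 141, 146]
  XjeVI AGCGGA/3: at [3, 9, 33, 44, 85, 104, 148] ⇒ [6, 12, 36, 47, 88, 107, 151]

All cut coordinates (distinct, sorted): [6, 12, 20, 25, 36, 47, 52, 60, 65, 88, 94, 107, 117, 125, 129, 133, 141, 146, 151]

Fragments:
  [0,6): 6 bp
  [6,12): 6 bp
  [12,20): 8 bp
  [20,25): 5 bp
  [25,36): 11 bp
  [36,47): 11 bp
  [47,52): 5 bp
  [52,60): 8 bp
  [60,65): 5 bp
  [65,88): 23 bp
  [88,94): 6 bp
  [94,107): 13 bp
  [107,117): 10 bp
  [117,125): 8 bp
  [125,129): 4 bp
  [129,133): 4 bp
  [133,141): 8 bp
  [141,146): 5 bp
  [146,151): 5 bp
  [151,154): 3 bp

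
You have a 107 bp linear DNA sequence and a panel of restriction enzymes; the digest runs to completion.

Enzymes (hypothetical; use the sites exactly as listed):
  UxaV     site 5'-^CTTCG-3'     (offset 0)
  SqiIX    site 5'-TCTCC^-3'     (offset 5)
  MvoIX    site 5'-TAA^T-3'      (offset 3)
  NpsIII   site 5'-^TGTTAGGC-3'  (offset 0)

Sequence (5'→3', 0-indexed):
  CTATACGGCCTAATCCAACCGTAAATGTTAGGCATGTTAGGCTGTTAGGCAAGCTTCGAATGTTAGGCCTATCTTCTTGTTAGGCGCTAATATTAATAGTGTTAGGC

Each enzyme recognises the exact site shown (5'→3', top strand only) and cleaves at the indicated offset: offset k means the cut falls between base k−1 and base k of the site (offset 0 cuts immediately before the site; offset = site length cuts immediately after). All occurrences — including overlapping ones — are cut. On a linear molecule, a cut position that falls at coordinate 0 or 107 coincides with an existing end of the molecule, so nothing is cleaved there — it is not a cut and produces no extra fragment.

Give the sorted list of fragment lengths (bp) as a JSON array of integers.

[3,6,7,8,8,9,11,12,13,13,17]

Per-enzyme occurrences:
  UxaV (CTTCG, off=0): starts [53] → cuts [53]
  SqiIX (TCTCC, off=5): no sites
  MvoIX (TAAT, off=3): starts [10, 87, 93] → cuts [13, 90, 96]
  NpsIII (TGTTAGGC, off=0): starts [25, 34, 42, 60, 77, 99] → cuts [25, 34, 42, 60, 77, 99]

All cut coordinates (distinct, sorted): [13, 25, 34, 42, 53, 60, 77, 90, 96, 99]

Fragments:
  [0,13): 13 bp
  [13,25): 12 bp
  [25,34): 9 bp
  [34,42): 8 bp
  [42,53): 11 bp
  [53,60): 7 bp
  [60,77): 17 bp
  [77,90): 13 bp
  [90,96): 6 bp
  [96,99): 3 bp
  [99,107): 8 bp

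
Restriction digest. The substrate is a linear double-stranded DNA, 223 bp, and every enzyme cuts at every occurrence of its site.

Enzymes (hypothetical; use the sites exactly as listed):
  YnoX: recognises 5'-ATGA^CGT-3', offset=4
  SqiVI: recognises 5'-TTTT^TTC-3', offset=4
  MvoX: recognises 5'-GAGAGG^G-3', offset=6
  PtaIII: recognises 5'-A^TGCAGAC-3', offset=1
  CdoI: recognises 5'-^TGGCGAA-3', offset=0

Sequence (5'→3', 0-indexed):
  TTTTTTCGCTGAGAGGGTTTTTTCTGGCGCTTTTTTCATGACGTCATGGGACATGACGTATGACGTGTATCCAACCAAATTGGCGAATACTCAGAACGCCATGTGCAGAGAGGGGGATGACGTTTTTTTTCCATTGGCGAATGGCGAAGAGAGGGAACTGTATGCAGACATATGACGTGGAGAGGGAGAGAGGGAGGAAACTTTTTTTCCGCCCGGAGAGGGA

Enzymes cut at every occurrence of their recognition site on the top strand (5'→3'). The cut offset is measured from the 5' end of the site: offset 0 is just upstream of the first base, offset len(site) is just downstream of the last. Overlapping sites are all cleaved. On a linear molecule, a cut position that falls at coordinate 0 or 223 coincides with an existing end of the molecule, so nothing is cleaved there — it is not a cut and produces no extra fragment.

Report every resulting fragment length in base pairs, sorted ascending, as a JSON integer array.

Per-enzyme occurrences:
  YnoX ATGACGT/4: at [37, 52, 59, 116, 171] ⇒ [41, 56, 63, 120, 175]
  SqiVI TTTTTTC/4: at [0, 17, 30, 124, 202] ⇒ [4, 21, 34, 128, 206]
  MvoX GAGAGGG/6: at [10, 107, 148, 179, 187, 215] ⇒ [16, 113, 154, 185, 193, 221]
  PtaIII ATGCAGAC/1: at [161] ⇒ [162]
  CdoI TGGCGAA/0: at [80, 134, 141] ⇒ [80, 134, 141]

All cut coordinates (distinct, sorted): [4, 16, 21, 34, 41, 56, 63, 80, 113, 120, 128, 134, 141, 154, 162, 175, 185, 193, 206, 221]

Fragments:
  [0,4): 4 bp
  [4,16): 12 bp
  [16,21): 5 bp
  [21,34): 13 bp
  [34,41): 7 bp
  [41,56): 15 bp
  [56,63): 7 bp
  [63,80): 17 bp
  [80,113): 33 bp
  [113,120): 7 bp
  [120,128): 8 bp
  [128,134): 6 bp
  [134,141): 7 bp
  [141,154): 13 bp
  [154,162): 8 bp
  [162,175): 13 bp
  [175,185): 10 bp
  [185,193): 8 bp
  [193,206): 13 bp
  [206,221): 15 bp
  [221,223): 2 bp

[2,4,5,6,7,7,7,7,8,8,8,10,12,13,13,13,13,15,15,17,33]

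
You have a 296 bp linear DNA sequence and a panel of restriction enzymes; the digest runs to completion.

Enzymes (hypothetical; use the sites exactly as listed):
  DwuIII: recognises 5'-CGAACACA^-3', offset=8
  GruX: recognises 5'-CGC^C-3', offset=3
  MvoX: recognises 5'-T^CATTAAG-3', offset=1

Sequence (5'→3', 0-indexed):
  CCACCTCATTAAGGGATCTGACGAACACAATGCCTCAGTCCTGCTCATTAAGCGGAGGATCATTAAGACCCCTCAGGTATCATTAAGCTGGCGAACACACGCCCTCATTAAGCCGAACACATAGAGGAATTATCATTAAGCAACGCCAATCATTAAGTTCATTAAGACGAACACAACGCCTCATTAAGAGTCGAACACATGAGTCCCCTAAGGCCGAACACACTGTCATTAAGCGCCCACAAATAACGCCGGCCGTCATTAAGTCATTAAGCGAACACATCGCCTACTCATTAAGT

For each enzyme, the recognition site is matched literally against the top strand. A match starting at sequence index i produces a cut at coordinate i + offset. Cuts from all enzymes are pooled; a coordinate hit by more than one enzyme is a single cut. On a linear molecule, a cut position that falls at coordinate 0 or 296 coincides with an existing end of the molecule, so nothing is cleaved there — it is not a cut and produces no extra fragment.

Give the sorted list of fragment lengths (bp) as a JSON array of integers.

Scan for sites:
  DwuIII (CGAACACA, off=8): starts [21, 91, 113, 167, 191, 214, 271] → cuts [29, 99, 121, 175, 199, 222, 279]
  GruX (CGCC, off=3): starts [99, 143, 176, 233, 246, 280] → cuts [102, 146, 179, 236, 249, 283]
  MvoX (TCATTAAG, off=1): starts [5, 44, 59, 79, 104, 132, 149, 158, 180, 225, 255, 263, 287] → cuts [6, 45, 60, 80, 105, 133, 150, 159, 181, 226, 256, 264, 288]

All cut coordinates (distinct, sorted): [6, 29, 45, 60, 80, 99, 102, 105, 121, 133, 146, 150, 159, 175, 179, 181, 199, 222, 226, 236, 249, 256, 264, 279, 283, 288]

Fragment lengths:
  [0,6): 6 bp
  [6,29): 23 bp
  [29,45): 16 bp
  [45,60): 15 bp
  [60,80): 20 bp
  [80,99): 19 bp
  [99,102): 3 bp
  [102,105): 3 bp
  [105,121): 16 bp
  [121,133): 12 bp
  [133,146): 13 bp
  [146,150): 4 bp
  [150,159): 9 bp
  [159,175): 16 bp
  [175,179): 4 bp
  [179,181): 2 bp
  [181,199): 18 bp
  [199,222): 23 bp
  [222,226): 4 bp
  [226,236): 10 bp
  [236,249): 13 bp
  [249,256): 7 bp
  [256,264): 8 bp
  [264,279): 15 bp
  [279,283): 4 bp
  [283,288): 5 bp
  [288,296): 8 bp

[2,3,3,4,4,4,4,5,6,7,8,8,9,10,12,13,13,15,15,16,16,16,18,19,20,23,23]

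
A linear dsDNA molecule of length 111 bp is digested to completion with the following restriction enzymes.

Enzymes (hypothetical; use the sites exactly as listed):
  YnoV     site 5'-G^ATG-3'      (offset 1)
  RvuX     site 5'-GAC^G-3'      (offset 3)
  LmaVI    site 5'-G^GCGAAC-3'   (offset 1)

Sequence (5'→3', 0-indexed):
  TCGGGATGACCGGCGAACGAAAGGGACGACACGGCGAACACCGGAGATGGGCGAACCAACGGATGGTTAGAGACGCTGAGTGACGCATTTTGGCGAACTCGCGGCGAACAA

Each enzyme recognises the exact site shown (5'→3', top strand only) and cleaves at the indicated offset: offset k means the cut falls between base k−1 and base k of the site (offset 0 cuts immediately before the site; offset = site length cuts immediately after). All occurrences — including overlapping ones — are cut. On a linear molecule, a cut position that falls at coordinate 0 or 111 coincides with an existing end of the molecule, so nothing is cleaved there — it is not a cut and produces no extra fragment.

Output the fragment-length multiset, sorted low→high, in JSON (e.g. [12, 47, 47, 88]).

[4,5,6,7,8,8,10,11,12,12,13,15]

Scan for sites:
  YnoV (GATG, off=1): starts [4, 45, 61] → cuts [5, 46, 62]
  RvuX (GACG, off=3): starts [24, 71, 81] → cuts [27, 74, 84]
  LmaVI (GGCGAAC, off=1): starts [11, 32, 49, 91, 102] → cuts [12, 33, 50, 92, 103]

All cut coordinates (distinct, sorted): [5, 12, 27, 33, 46, 50, 62, 74, 84, 92, 103]

Fragment lengths:
  [0,5): 5 bp
  [5,12): 7 bp
  [12,27): 15 bp
  [27,33): 6 bp
  [33,46): 13 bp
  [46,50): 4 bp
  [50,62): 12 bp
  [62,74): 12 bp
  [74,84): 10 bp
  [84,92): 8 bp
  [92,103): 11 bp
  [103,111): 8 bp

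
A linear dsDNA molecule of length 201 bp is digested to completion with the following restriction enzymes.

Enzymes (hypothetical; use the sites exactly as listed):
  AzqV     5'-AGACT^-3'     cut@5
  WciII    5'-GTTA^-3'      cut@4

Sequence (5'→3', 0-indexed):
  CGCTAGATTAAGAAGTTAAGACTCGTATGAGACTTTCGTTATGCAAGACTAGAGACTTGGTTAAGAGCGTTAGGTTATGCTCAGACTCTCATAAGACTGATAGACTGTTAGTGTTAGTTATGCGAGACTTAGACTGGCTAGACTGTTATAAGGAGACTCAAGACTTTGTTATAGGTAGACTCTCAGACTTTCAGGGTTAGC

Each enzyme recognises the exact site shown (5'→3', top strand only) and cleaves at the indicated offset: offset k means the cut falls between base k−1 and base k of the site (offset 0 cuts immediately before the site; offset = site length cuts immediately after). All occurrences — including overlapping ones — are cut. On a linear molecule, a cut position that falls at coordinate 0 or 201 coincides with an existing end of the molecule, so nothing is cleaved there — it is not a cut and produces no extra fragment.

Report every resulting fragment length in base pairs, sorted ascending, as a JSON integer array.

[2,4,4,4,5,5,6,6,6,6,7,7,7,8,8,9,9,9,9,10,10,10,10,11,11,18]

Scan for sites:
  AzqV (AGACT, off=5): starts [18, 29, 45, 52, 82, 93, 101, 124, 130, 139, 153, 160, 176, 184] → cuts [23, 34, 50, 57, 87, 98, 106, 129, 135, 144, 158, 165, 181, 189]
  WciII (GTTA, off=4): starts [14, 37, 59, 68, 73, 106, 112, 116, 144, 167, 195] → cuts [18, 41, 63, 72, 77, 110, 116, 120, 148, 171, 199]

All cut coordinates (distinct, sorted): [18, 23, 34, 41, 50, 57, 63, 72, 77, 87, 98, 106, 110, 116, 120, 129, 135, 144, 148, 158, 165, 171, 181, 189, 199]

Fragments:
  [0,18): 18 bp
  [18,23): 5 bp
  [23,34): 11 bp
  [34,41): 7 bp
  [41,50): 9 bp
  [50,57): 7 bp
  [57,63): 6 bp
  [63,72): 9 bp
  [72,77): 5 bp
  [77,87): 10 bp
  [87,98): 11 bp
  [98,106): 8 bp
  [106,110): 4 bp
  [110,116): 6 bp
  [116,120): 4 bp
  [120,129): 9 bp
  [129,135): 6 bp
  [135,144): 9 bp
  [144,148): 4 bp
  [148,158): 10 bp
  [158,165): 7 bp
  [165,171): 6 bp
  [171,181): 10 bp
  [181,189): 8 bp
  [189,199): 10 bp
  [199,201): 2 bp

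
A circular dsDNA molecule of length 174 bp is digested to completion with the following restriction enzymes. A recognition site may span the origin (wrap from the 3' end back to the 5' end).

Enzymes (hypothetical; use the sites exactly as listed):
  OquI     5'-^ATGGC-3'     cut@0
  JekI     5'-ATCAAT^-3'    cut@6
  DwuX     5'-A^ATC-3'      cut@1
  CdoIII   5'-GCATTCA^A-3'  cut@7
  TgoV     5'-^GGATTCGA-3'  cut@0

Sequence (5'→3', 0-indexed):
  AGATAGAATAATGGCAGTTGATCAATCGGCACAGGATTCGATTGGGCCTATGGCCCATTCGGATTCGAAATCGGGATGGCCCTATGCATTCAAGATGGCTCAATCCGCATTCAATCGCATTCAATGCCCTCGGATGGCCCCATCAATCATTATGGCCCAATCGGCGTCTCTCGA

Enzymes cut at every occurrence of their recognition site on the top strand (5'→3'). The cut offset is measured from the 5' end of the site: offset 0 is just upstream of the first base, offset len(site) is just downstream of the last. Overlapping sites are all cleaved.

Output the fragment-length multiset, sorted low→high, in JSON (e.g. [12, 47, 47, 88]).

Site scan:
  OquI ATGGC/0: at [10, 49, 75, 94, 133, 151] ⇒ [10, 49, 75, 94, 133, 151]
  JekI ATCAAT/6: at [20, 141] ⇒ [26, 147]
  DwuX AATC/1: at [23, 68, 101, 112, 144, 158] ⇒ [24, 69, 102, 113, 145, 159]
  CdoIII GCATTCAA/7: at [85, 106, 116] ⇒ [92, 113, 123]
  TgoV GGATTCGA/0: at [33, 60] ⇒ [33, 60]

Pooled cuts: [10, 24, 26, 33, 49, 60, 69, 75, 92, 94, 102, 113, 123, 133, 145, 147, 151, 159]

Fragment lengths:
  10→24: 14 bp
  24→26: 2 bp
  26→33: 7 bp
  33→49: 16 bp
  49→60: 11 bp
  60→69: 9 bp
  69→75: 6 bp
  75→92: 17 bp
  92→94: 2 bp
  94→102: 8 bp
  102→113: 11 bp
  113→123: 10 bp
  123→133: 10 bp
  133→145: 12 bp
  145→147: 2 bp
  147→151: 4 bp
  151→159: 8 bp
  159→10 (wrap): 174-159+10 = 25 bp

[2,2,2,4,6,7,8,8,9,10,10,11,11,12,14,16,17,25]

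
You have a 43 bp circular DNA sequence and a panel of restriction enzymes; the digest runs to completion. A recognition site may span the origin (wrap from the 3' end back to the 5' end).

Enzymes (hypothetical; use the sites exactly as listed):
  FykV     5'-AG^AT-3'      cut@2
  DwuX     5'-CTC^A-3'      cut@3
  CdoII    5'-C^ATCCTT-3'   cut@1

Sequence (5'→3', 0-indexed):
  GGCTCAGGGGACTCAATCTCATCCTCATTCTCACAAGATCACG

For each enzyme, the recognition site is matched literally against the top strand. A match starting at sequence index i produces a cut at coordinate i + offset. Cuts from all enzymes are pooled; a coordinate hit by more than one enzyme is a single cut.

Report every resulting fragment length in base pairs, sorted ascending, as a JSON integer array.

Per-enzyme occurrences:
  FykV (AGAT, off=2): starts [35] → cuts [37]
  DwuX (CTCA, off=3): starts [2, 11, 17, 23, 29] → cuts [5, 14, 20, 26, 32]
  CdoII (CATCCTT, off=1): no sites

Pooled cuts: [5, 14, 20, 26, 32, 37]

Fragments:
  5→14: 9 bp
  14→20: 6 bp
  20→26: 6 bp
  26→32: 6 bp
  32→37: 5 bp
  37→5 (wrap): 43-37+5 = 11 bp

[5,6,6,6,9,11]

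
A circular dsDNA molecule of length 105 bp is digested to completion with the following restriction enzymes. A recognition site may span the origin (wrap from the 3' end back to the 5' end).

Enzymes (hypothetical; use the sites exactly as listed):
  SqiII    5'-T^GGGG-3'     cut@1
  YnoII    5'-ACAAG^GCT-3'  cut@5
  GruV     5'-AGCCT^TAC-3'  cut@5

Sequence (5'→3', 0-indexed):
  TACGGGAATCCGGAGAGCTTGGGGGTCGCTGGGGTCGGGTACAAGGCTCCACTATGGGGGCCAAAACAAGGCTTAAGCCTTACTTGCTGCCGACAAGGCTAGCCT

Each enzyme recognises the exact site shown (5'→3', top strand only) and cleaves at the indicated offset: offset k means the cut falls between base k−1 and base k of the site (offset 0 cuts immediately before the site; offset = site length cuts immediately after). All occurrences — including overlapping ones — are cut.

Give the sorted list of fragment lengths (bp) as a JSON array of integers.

Site scan:
  SqiII TGGGG/1: at [19, 29, 54] ⇒ [20, 30, 55]
  YnoII ACAAGGCT/5: at [40, 65, 92] ⇒ [45, 70, 97]
  GruV AGCCTTAC/5: at [75, 100] ⇒ [0, 80]

Pooled cuts: [0, 20, 30, 45, 55, 70, 80, 97]

Fragment lengths:
  0→20: 20 bp
  20→30: 10 bp
  30→45: 15 bp
  45→55: 10 bp
  55→70: 15 bp
  70→80: 10 bp
  80→97: 17 bp
  97→0 (wrap): 105-97+0 = 8 bp

[8,10,10,10,15,15,17,20]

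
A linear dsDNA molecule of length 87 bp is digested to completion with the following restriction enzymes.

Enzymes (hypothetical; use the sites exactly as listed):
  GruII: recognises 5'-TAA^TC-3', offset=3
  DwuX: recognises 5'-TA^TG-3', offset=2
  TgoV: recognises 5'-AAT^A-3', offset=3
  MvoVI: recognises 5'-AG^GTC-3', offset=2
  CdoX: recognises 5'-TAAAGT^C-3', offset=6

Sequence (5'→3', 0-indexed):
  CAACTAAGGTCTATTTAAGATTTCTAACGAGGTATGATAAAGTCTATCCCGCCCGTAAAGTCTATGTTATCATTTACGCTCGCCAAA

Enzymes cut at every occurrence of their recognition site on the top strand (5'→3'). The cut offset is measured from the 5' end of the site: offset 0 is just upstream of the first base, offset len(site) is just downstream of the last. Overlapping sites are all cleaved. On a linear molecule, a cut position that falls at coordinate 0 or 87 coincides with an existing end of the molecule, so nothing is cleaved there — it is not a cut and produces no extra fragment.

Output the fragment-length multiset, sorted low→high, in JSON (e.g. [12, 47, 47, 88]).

Site scan:
  GruII (TAATC, off=3): no sites
  DwuX TATG/2: at [32, 62] ⇒ [34, 64]
  TgoV (AATA, off=3): no sites
  MvoVI AGGTC/2: at [6] ⇒ [8]
  CdoX TAAAGTC/6: at [37, 55] ⇒ [43, 61]

All cut coordinates (distinct, sorted): [8, 34, 43, 61, 64]

Fragments:
  [0,8): 8 bp
  [8,34): 26 bp
  [34,43): 9 bp
  [43,61): 18 bp
  [61,64): 3 bp
  [64,87): 23 bp

[3,8,9,18,23,26]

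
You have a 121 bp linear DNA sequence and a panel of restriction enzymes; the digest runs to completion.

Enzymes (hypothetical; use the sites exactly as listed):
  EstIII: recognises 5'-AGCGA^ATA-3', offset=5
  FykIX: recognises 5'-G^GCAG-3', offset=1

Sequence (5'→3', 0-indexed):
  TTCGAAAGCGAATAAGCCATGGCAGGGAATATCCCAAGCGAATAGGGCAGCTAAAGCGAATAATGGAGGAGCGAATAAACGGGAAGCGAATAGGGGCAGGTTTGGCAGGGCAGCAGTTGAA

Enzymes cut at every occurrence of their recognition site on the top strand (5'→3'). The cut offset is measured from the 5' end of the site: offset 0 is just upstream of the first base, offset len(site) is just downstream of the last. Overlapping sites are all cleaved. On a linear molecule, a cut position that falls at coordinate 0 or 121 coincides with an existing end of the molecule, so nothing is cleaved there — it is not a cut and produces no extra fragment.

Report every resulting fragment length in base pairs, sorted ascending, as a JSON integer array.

Site scan:
  EstIII (AGCGAATA, off=5): starts [6, 36, 54, 69, 84] → cuts [11, 41, 59, 74, 89]
  FykIX (GGCAG, off=1): starts [20, 45, 94, 103, 108] → cuts [21, 46, 95, 104, 109]

Pooled cuts: [11, 21, 41, 46, 59, 74, 89, 95, 104, 109]

Fragments:
  [0,11): 11 bp
  [11,21): 10 bp
  [21,41): 20 bp
  [41,46): 5 bp
  [46,59): 13 bp
  [59,74): 15 bp
  [74,89): 15 bp
  [89,95): 6 bp
  [95,104): 9 bp
  [104,109): 5 bp
  [109,121): 12 bp

[5,5,6,9,10,11,12,13,15,15,20]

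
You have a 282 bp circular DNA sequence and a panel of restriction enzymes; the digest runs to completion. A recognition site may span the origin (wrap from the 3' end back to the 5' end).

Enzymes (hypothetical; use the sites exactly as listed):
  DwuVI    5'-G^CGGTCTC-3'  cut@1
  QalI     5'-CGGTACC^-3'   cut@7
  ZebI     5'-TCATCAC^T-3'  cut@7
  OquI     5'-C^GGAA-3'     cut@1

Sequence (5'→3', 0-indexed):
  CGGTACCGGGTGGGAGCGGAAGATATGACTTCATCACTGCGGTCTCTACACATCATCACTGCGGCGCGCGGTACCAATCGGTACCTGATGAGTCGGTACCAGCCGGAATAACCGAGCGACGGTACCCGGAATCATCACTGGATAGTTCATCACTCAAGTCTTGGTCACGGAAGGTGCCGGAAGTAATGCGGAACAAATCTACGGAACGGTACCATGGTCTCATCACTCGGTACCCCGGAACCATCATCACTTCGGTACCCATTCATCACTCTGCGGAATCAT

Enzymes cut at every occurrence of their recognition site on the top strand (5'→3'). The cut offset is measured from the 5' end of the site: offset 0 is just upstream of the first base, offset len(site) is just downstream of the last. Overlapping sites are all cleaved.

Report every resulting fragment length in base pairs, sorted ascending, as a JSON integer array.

[1,2,2,4,5,8,9,10,10,10,10,11,11,11,13,13,14,15,15,15,15,16,20,20,22]

Per-enzyme occurrences:
  DwuVI GCGGTCTC/1: at [38] ⇒ [39]
  QalI CGGTACC/7: at [0, 68, 78, 93, 119, 206, 227, 252] ⇒ [7, 75, 85, 100, 126, 213, 234, 259]
  ZebI TCATCACT/7: at [30, 52, 131, 146, 219, 243, 262] ⇒ [37, 59, 138, 153, 226, 250, 269]
  OquI CGGAA/1: at [16, 103, 126, 167, 177, 188, 201, 235, 273] ⇒ [17, 104, 127, 168, 178, 189, 202, 236, 274]

Pooled cuts: [7, 17, 37, 39, 59, 75, 85, 100, 104, 126, 127, 138, 153, 168, 178, 189, 202, 213, 226, 234, 236, 250, 259, 269, 274]

Fragment lengths:
  7→17: 10 bp
  17→37: 20 bp
  37→39: 2 bp
  39→59: 20 bp
  59→75: 16 bp
  75→85: 10 bp
  85→100: 15 bp
  100→104: 4 bp
  104→126: 22 bp
  126→127: 1 bp
  127→138: 11 bp
  138→153: 15 bp
  153→168: 15 bp
  168→178: 10 bp
  178→189: 11 bp
  189→202: 13 bp
  202→213: 11 bp
  213→226: 13 bp
  226→234: 8 bp
  234→236: 2 bp
  236→250: 14 bp
  250→259: 9 bp
  259→269: 10 bp
  269→274: 5 bp
  274→7 (wrap): 282-274+7 = 15 bp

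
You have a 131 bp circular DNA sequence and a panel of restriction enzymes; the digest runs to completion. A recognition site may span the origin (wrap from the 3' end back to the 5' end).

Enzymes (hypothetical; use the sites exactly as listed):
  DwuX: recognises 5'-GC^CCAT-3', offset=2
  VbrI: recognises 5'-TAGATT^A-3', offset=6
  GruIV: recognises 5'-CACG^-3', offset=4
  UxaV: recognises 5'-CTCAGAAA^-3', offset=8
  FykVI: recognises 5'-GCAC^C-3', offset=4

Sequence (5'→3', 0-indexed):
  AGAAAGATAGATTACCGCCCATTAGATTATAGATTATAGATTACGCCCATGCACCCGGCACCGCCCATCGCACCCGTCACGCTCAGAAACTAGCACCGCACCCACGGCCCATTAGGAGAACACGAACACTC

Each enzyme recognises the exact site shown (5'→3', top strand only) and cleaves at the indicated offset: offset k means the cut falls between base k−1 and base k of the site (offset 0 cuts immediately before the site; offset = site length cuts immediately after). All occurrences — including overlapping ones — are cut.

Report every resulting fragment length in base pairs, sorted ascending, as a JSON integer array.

[2,3,4,5,5,5,7,7,7,7,8,8,8,8,9,10,12,16]

Per-enzyme occurrences:
  DwuX (GCCCAT, off=2): starts [16, 44, 62, 106] → cuts [18, 46, 64, 108]
  VbrI (TAGATTA, off=6): starts [7, 22, 29, 36] → cuts [13, 28, 35, 42]
  GruIV (CACG, off=4): starts [77, 102, 120] → cuts [81, 106, 124]
  UxaV (CTCAGAAA, off=8): starts [81, 128] → cuts [5, 89]
  FykVI (GCACC, off=4): starts [50, 57, 69, 92, 97] → cuts [54, 61, 73, 96, 101]

Pooled cuts: [5, 13, 18, 28, 35, 42, 46, 54, 61, 64, 73, 81, 89, 96, 101, 106, 108, 124]

Fragments:
  5→13: 8 bp
  13→18: 5 bp
  18→28: 10 bp
  28→35: 7 bp
  35→42: 7 bp
  42→46: 4 bp
  46→54: 8 bp
  54→61: 7 bp
  61→64: 3 bp
  64→73: 9 bp
  73→81: 8 bp
  81→89: 8 bp
  89→96: 7 bp
  96→101: 5 bp
  101→106: 5 bp
  106→108: 2 bp
  108→124: 16 bp
  124→5 (wrap): 131-124+5 = 12 bp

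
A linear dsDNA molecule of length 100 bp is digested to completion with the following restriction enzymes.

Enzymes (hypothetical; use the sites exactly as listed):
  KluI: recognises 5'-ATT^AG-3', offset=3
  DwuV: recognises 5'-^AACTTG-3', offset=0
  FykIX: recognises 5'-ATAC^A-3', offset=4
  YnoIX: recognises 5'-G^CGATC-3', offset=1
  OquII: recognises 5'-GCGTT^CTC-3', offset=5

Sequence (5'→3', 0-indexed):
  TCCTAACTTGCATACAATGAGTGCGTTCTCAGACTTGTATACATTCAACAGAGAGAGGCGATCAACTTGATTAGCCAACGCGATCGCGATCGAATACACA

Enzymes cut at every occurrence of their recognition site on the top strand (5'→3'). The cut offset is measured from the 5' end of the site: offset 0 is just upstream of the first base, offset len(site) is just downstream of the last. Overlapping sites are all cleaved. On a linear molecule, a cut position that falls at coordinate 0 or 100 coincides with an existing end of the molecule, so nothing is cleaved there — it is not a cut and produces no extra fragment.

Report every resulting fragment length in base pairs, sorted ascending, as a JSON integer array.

Per-enzyme occurrences:
  KluI (ATTAG, off=3): starts [69] → cuts [72]
  DwuV (AACTTG, off=0): starts [4, 63] → cuts [4, 63]
  FykIX (ATACA, off=4): starts [11, 38, 93] → cuts [15, 42, 97]
  YnoIX (GCGATC, off=1): starts [57, 79, 85] → cuts [58, 80, 86]
  OquII (GCGTTCTC, off=5): starts [22] → cuts [27]

Pooled cuts: [4, 15, 27, 42, 58, 63, 72, 80, 86, 97]

Fragment lengths:
  [0,4): 4 bp
  [4,15): 11 bp
  [15,27): 12 bp
  [27,42): 15 bp
  [42,58): 16 bp
  [58,63): 5 bp
  [63,72): 9 bp
  [72,80): 8 bp
  [80,86): 6 bp
  [86,97): 11 bp
  [97,100): 3 bp

[3,4,5,6,8,9,11,11,12,15,16]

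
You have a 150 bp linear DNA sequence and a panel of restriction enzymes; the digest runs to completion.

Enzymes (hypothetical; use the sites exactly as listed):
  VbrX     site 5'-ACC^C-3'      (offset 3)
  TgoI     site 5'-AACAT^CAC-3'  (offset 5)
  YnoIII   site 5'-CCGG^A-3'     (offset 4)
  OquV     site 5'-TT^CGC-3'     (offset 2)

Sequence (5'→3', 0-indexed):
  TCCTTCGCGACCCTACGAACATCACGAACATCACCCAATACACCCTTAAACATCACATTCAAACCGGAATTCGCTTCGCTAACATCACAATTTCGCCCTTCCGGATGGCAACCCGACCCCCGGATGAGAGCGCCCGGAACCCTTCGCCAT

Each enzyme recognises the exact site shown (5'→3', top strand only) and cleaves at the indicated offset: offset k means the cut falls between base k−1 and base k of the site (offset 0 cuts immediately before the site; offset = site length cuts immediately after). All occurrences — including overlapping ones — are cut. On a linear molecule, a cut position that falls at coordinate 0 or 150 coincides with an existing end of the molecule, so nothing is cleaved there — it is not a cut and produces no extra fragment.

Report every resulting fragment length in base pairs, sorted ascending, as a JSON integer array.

[3,4,4,4,5,5,5,5,6,7,8,9,9,9,9,9,10,11,14,14]

Per-enzyme occurrences:
  VbrX (ACCC, off=3): starts [9, 32, 41, 110, 115, 138] → cuts [12, 35, 44, 113, 118, 141]
  TgoI (AACATCAC, off=5): starts [17, 26, 48, 80] → cuts [22, 31, 53, 85]
  YnoIII (CCGGA, off=4): starts [63, 100, 119, 133] → cuts [67, 104, 123, 137]
  OquV (TTCGC, off=2): starts [3, 69, 74, 91, 142] → cuts [5, 71, 76, 93, 144]

Pooled cuts: [5, 12, 22, 31, 35, 44, 53, 67, 71, 76, 85, 93, 104, 113, 118, 123, 137, 141, 144]

Fragments:
  [0,5): 5 bp
  [5,12): 7 bp
  [12,22): 10 bp
  [22,31): 9 bp
  [31,35): 4 bp
  [35,44): 9 bp
  [44,53): 9 bp
  [53,67): 14 bp
  [67,71): 4 bp
  [71,76): 5 bp
  [76,85): 9 bp
  [85,93): 8 bp
  [93,104): 11 bp
  [104,113): 9 bp
  [113,118): 5 bp
  [118,123): 5 bp
  [123,137): 14 bp
  [137,141): 4 bp
  [141,144): 3 bp
  [144,150): 6 bp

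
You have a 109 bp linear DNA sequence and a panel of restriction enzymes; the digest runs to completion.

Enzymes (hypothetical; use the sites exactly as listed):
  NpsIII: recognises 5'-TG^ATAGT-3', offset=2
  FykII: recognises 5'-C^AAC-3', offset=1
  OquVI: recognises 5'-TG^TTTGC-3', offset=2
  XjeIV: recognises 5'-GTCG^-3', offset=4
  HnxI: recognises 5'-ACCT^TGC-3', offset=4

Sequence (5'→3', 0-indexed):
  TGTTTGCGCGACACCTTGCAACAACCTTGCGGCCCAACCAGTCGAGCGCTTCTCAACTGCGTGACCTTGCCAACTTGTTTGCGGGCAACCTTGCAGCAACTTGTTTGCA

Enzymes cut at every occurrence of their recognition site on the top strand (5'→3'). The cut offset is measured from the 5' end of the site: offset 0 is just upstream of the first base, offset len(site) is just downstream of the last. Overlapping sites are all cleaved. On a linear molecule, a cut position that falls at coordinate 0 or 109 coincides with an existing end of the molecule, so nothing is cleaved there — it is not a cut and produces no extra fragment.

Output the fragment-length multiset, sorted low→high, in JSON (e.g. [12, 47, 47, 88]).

[2,3,3,4,5,5,6,6,6,6,8,9,9,10,13,14]

Scan for sites:
  NpsIII (TGATAGT, off=2): no sites
  FykII CAAC/1: at [18, 21, 34, 53, 70, 85, 96] ⇒ [19, 22, 35, 54, 71, 86, 97]
  OquVI TGTTTGC/2: at [0, 75, 101] ⇒ [2, 77, 103]
  XjeIV GTCG/4: at [40] ⇒ [44]
  HnxI ACCTTGC/4: at [12, 23, 63, 87] ⇒ [16, 27, 67, 91]

All cut coordinates (distinct, sorted): [2, 16, 19, 22, 27, 35, 44, 54, 67, 71, 77, 86, 91, 97, 103]

Fragments:
  [0,2): 2 bp
  [2,16): 14 bp
  [16,19): 3 bp
  [19,22): 3 bp
  [22,27): 5 bp
  [27,35): 8 bp
  [35,44): 9 bp
  [44,54): 10 bp
  [54,67): 13 bp
  [67,71): 4 bp
  [71,77): 6 bp
  [77,86): 9 bp
  [86,91): 5 bp
  [91,97): 6 bp
  [97,103): 6 bp
  [103,109): 6 bp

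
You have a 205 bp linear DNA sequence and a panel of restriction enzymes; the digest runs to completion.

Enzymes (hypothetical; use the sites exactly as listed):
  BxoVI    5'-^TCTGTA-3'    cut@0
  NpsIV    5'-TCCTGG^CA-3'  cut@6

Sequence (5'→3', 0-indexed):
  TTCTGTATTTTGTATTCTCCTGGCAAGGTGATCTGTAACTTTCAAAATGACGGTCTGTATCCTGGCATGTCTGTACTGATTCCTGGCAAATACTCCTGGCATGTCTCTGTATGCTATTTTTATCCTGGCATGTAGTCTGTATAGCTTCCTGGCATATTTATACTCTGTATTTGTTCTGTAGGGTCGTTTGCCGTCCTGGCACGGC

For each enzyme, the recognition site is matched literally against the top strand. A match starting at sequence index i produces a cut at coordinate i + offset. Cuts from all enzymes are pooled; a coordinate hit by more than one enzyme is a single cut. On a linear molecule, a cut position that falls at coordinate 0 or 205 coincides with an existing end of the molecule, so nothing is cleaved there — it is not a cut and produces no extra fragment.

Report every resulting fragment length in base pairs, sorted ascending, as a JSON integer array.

[1,4,6,6,7,8,11,11,12,13,17,17,22,22,23,25]

Per-enzyme occurrences:
  BxoVI TCTGTA/0: at [1, 31, 53, 69, 105, 135, 163, 174] ⇒ [1, 31, 53, 69, 105, 135, 163, 174]
  NpsIV TCCTGGCA/6: at [17, 59, 80, 93, 122, 146, 193] ⇒ [23, 65, 86, 99, 128, 152, 199]

All cut coordinates (distinct, sorted): [1, 23, 31, 53, 65, 69, 86, 99, 105, 128, 135, 152, 163, 174, 199]

Fragments:
  [0,1): 1 bp
  [1,23): 22 bp
  [23,31): 8 bp
  [31,53): 22 bp
  [53,65): 12 bp
  [65,69): 4 bp
  [69,86): 17 bp
  [86,99): 13 bp
  [99,105): 6 bp
  [105,128): 23 bp
  [128,135): 7 bp
  [135,152): 17 bp
  [152,163): 11 bp
  [163,174): 11 bp
  [174,199): 25 bp
  [199,205): 6 bp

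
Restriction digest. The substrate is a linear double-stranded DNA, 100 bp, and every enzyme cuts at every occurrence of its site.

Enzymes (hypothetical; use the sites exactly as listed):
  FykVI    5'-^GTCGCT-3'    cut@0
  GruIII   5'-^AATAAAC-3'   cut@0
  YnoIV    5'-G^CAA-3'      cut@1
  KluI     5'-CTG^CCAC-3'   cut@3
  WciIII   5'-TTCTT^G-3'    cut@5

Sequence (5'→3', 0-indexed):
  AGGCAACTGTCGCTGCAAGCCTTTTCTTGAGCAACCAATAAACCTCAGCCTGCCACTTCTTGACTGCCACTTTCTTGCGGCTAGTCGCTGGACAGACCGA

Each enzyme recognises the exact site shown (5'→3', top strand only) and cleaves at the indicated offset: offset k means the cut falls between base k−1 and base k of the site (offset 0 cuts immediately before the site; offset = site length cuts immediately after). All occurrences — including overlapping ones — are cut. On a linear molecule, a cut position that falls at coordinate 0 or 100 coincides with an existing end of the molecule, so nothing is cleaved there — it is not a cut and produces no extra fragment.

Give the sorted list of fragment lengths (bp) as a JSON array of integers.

[3,3,5,5,5,7,7,9,10,13,16,17]

Per-enzyme occurrences:
  FykVI (GTCGCT, off=0): starts [8, 83] → cuts [8, 83]
  GruIII (AATAAAC, off=0): starts [36] → cuts [36]
  YnoIV (GCAA, off=1): starts [2, 14, 30] → cuts [3, 15, 31]
  KluI (CTGCCAC, off=3): starts [49, 63] → cuts [52, 66]
  WciIII (TTCTTG, off=5): starts [23, 56, 71] → cuts [28, 61, 76]

Pooled cuts: [3, 8, 15, 28, 31, 36, 52, 61, 66, 76, 83]

Fragment lengths:
  [0,3): 3 bp
  [3,8): 5 bp
  [8,15): 7 bp
  [15,28): 13 bp
  [28,31): 3 bp
  [31,36): 5 bp
  [36,52): 16 bp
  [52,61): 9 bp
  [61,66): 5 bp
  [66,76): 10 bp
  [76,83): 7 bp
  [83,100): 17 bp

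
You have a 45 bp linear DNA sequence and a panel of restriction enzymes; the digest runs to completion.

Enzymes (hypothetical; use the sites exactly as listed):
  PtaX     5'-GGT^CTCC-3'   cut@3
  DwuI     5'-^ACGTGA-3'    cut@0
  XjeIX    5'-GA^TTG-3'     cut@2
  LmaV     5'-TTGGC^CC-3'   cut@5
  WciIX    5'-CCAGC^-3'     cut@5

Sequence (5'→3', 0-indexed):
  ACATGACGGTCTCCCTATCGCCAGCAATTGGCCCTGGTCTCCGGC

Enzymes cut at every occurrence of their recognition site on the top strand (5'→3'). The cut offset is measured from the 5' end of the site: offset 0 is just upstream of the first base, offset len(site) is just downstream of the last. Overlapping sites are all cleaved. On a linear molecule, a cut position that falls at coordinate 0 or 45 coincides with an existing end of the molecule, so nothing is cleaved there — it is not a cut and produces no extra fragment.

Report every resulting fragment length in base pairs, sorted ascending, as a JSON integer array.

[6,7,7,10,15]

Site scan:
  PtaX GGTCTCC/3: at [7, 35] ⇒ [10, 38]
  DwuI (ACGTGA, off=0): no sites
  XjeIX (GATTG, off=2): no sites
  LmaV TTGGCCC/5: at [27] ⇒ [32]
  WciIX CCAGC/5: at [20] ⇒ [25]

All cut coordinates (distinct, sorted): [10, 25, 32, 38]

Fragment lengths:
  [0,10): 10 bp
  [10,25): 15 bp
  [25,32): 7 bp
  [32,38): 6 bp
  [38,45): 7 bp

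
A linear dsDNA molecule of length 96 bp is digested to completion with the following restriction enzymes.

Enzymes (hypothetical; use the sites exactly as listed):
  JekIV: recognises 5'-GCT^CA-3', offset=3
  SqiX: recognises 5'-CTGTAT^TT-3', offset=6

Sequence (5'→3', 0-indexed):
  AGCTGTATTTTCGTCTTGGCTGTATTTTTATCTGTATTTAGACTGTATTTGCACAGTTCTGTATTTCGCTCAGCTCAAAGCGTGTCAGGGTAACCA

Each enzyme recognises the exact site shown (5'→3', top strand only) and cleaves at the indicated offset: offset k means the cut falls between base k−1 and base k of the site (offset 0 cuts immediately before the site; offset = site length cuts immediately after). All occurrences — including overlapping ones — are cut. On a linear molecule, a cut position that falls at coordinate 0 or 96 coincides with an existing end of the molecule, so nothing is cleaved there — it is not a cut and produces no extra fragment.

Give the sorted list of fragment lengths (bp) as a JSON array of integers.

[5,6,8,11,12,16,17,21]

Scan for sites:
  JekIV (GCTCA, off=3): starts [67, 72] → cuts [70, 75]
  SqiX (CTGTATTT, off=6): starts [2, 19, 31, 42, 58] → cuts [8, 25, 37, 48, 64]

Pooled cuts: [8, 25, 37, 48, 64, 70, 75]

Fragments:
  [0,8): 8 bp
  [8,25): 17 bp
  [25,37): 12 bp
  [37,48): 11 bp
  [48,64): 16 bp
  [64,70): 6 bp
  [70,75): 5 bp
  [75,96): 21 bp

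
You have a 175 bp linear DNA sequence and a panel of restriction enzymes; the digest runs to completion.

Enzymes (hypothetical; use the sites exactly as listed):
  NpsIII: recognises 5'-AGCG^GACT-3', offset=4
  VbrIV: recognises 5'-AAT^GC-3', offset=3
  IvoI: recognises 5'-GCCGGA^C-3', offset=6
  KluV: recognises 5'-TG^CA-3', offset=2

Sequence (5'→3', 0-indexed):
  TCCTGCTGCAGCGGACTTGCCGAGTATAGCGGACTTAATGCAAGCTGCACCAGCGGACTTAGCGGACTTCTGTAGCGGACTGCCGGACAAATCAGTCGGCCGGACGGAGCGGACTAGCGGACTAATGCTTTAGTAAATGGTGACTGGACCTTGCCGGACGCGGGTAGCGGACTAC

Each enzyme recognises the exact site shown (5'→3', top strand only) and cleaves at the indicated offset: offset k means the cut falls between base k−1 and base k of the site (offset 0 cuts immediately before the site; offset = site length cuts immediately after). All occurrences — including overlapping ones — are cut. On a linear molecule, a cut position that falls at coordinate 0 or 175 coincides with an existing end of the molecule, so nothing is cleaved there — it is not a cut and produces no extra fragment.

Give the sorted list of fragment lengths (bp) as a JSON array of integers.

[1,5,6,7,7,7,8,8,8,8,9,10,11,13,17,18,32]

Site scan:
  NpsIII AGCGGACT/4: at [9, 27, 51, 60, 73, 107, 115, 165] ⇒ [13, 31, 55, 64, 77, 111, 119, 169]
  VbrIV AATGC/3: at [36, 123] ⇒ [39, 126]
  IvoI GCCGGAC/6: at [81, 98, 152] ⇒ [87, 104, 158]
  KluV TGCA/2: at [6, 38, 45] ⇒ [8, 40, 47]

Pooled cuts: [8, 13, 31, 39, 40, 47, 55, 64, 77, 87, 104, 111, 119, 126, 158, 169]

Fragment lengths:
  [0,8): 8 bp
  [8,13): 5 bp
  [13,31): 18 bp
  [31,39): 8 bp
  [39,40): 1 bp
  [40,47): 7 bp
  [47,55): 8 bp
  [55,64): 9 bp
  [64,77): 13 bp
  [77,87): 10 bp
  [87,104): 17 bp
  [104,111): 7 bp
  [111,119): 8 bp
  [119,126): 7 bp
  [126,158): 32 bp
  [158,169): 11 bp
  [169,175): 6 bp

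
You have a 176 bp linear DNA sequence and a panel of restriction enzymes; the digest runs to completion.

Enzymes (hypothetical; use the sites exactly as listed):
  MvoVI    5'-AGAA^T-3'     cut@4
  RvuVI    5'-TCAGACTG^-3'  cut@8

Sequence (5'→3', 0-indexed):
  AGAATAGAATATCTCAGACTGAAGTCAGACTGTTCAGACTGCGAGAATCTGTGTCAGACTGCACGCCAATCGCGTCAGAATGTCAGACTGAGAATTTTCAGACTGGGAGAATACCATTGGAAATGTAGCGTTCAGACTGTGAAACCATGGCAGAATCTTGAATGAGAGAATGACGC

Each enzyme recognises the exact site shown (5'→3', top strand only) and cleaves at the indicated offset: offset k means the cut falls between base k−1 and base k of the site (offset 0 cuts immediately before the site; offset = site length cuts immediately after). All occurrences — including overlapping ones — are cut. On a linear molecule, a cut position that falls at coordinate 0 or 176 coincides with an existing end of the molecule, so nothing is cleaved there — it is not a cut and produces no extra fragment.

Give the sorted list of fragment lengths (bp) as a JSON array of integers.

Site scan:
  MvoVI (AGAAT, off=4): starts [0, 5, 43, 76, 90, 107, 151, 166] → cuts [4, 9, 47, 80, 94, 111, 155, 170]
  RvuVI (TCAGACTG, off=8): starts [13, 24, 33, 53, 82, 97, 131] → cuts [21, 32, 41, 61, 90, 105, 139]

Pooled cuts: [4, 9, 21, 32, 41, 47, 61, 80, 90, 94, 105, 111, 139, 155, 170]

Fragments:
  [0,4): 4 bp
  [4,9): 5 bp
  [9,21): 12 bp
  [21,32): 11 bp
  [32,41): 9 bp
  [41,47): 6 bp
  [47,61): 14 bp
  [61,80): 19 bp
  [80,90): 10 bp
  [90,94): 4 bp
  [94,105): 11 bp
  [105,111): 6 bp
  [111,139): 28 bp
  [139,155): 16 bp
  [155,170): 15 bp
  [170,176): 6 bp

[4,4,5,6,6,6,9,10,11,11,12,14,15,16,19,28]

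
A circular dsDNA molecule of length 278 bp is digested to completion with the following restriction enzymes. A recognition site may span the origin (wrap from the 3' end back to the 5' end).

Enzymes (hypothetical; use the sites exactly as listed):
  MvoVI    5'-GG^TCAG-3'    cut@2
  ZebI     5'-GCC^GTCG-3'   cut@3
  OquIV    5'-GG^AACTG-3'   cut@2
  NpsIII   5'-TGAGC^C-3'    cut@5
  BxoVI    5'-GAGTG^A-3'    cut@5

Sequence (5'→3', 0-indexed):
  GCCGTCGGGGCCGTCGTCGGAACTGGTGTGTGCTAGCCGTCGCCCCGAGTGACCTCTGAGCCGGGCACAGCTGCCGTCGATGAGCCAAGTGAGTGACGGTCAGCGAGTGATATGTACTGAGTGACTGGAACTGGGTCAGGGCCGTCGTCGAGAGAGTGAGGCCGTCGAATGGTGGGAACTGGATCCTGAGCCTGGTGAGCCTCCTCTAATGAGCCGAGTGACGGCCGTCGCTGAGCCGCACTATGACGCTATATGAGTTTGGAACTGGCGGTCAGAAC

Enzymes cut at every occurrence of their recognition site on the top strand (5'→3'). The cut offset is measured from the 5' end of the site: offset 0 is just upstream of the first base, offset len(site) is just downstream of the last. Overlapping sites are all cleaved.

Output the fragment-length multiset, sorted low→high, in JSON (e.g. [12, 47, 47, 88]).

Scan for sites:
  MvoVI GGTCAG/2: at [97, 133, 269] ⇒ [99, 135, 271]
  ZebI GCCGTCG/3: at [0, 9, 35, 72, 140, 160, 223] ⇒ [3, 12, 38, 75, 143, 163, 226]
  OquIV GGAACTG/2: at [18, 126, 174, 260] ⇒ [20, 128, 176, 262]
  NpsIII TGAGCC/5: at [56, 80, 186, 195, 209, 231] ⇒ [61, 85, 191, 200, 214, 236]
  BxoVI GAGTGA/5: at [46, 90, 104, 118, 153, 215] ⇒ [51, 95, 109, 123, 158, 220]

All cut coordinates (distinct, sorted): [3, 12, 20, 38, 51, 61, 75, 85, 95, 99, 109, 123, 128, 135, 143, 158, 163, 176, 191, 200, 214, 220, 226, 236, 262, 271]

Fragments:
  3→12: 9 bp
  12→20: 8 bp
  20→38: 18 bp
  38→51: 13 bp
  51→61: 10 bp
  61→75: 14 bp
  75→85: 10 bp
  85→95: 10 bp
  95→99: 4 bp
  99→109: 10 bp
  109→123: 14 bp
  123→128: 5 bp
  128→135: 7 bp
  135→143: 8 bp
  143→158: 15 bp
  158→163: 5 bp
  163→176: 13 bp
  176→191: 15 bp
  191→200: 9 bp
  200→214: 14 bp
  214→220: 6 bp
  220→226: 6 bp
  226→236: 10 bp
  236→262: 26 bp
  262→271: 9 bp
  271→3 (wrap): 278-271+3 = 10 bp

[4,5,5,6,6,7,8,8,9,9,9,10,10,10,10,10,10,13,13,14,14,14,15,15,18,26]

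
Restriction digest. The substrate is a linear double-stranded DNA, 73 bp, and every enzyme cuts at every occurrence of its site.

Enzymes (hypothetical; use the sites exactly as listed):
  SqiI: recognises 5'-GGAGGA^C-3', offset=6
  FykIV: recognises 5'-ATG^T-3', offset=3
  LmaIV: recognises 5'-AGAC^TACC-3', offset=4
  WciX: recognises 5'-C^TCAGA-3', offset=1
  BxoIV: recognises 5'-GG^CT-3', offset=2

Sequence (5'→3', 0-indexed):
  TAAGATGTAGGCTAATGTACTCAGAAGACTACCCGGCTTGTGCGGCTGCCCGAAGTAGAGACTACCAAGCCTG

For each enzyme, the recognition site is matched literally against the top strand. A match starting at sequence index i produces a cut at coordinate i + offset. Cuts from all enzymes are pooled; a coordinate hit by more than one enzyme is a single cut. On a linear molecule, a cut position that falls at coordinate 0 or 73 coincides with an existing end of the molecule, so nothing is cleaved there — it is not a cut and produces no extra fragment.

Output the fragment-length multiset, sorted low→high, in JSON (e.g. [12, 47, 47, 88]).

[3,4,6,7,7,9,9,11,17]

Scan for sites:
  SqiI (GGAGGAC, off=6): no sites
  FykIV ATGT/3: at [4, 14] ⇒ [7, 17]
  LmaIV AGACTACC/4: at [25, 58] ⇒ [29, 62]
  WciX CTCAGA/1: at [19] ⇒ [20]
  BxoIV GGCT/2: at [9, 34, 43] ⇒ [11, 36, 45]

Pooled cuts: [7, 11, 17, 20, 29, 36, 45, 62]

Fragment lengths:
  [0,7): 7 bp
  [7,11): 4 bp
  [11,17): 6 bp
  [17,20): 3 bp
  [20,29): 9 bp
  [29,36): 7 bp
  [36,45): 9 bp
  [45,62): 17 bp
  [62,73): 11 bp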